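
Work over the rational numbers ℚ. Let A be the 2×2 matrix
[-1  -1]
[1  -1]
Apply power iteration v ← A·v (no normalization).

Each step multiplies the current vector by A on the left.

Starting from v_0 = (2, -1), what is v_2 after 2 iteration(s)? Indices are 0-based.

v_2 = (-2, -4)

v_0 = (2, -1).
v_1 = A·v_0 = (-1, 3).
v_2 = A·v_1 = (-2, -4).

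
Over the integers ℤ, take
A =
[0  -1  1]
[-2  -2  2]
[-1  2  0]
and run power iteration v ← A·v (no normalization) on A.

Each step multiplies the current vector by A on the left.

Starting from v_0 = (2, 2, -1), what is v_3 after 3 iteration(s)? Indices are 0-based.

v_3 = (-47, -118, 48)

v_0 = (2, 2, -1).
v_1 = A·v_0 = (-3, -10, 2).
v_2 = A·v_1 = (12, 30, -17).
v_3 = A·v_2 = (-47, -118, 48).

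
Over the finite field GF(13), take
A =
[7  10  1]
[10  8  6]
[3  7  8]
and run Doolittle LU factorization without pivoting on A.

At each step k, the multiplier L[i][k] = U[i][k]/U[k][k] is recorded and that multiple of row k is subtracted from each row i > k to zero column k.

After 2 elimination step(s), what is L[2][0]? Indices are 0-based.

L[2][0] = 6

k=0: U[0][0]=7
  eliminate (1,0): mult=7, new row 1: (0, 3, 12); set L[1][0]=7
  eliminate (2,0): mult=6, new row 2: (0, 12, 2); set L[2][0]=6
k=1: U[1][1]=3
  eliminate (2,1): mult=4, new row 2: (0, 0, 6); set L[2][1]=4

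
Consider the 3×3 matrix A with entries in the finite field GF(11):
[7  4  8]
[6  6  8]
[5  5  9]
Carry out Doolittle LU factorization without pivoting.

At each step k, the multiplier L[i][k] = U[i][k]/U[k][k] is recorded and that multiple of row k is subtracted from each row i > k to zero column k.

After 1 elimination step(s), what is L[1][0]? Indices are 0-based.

Step 1: pivot at (0,0) is 7.
  row1 ← row1 − (4)·row0  ⇒  L[1][0]=4, U row1=(0, 1, 9)
  row2 ← row2 − (7)·row0  ⇒  L[2][0]=7, U row2=(0, 10, 8)

L[1][0] = 4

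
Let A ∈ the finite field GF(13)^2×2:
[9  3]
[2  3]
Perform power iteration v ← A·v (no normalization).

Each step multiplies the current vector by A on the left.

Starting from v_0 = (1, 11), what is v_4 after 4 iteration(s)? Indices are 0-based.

v_0 = (1, 11).
v_1 = A·v_0 = (3, 9).
v_2 = A·v_1 = (2, 7).
v_3 = A·v_2 = (0, 12).
v_4 = A·v_3 = (10, 10).

v_4 = (10, 10)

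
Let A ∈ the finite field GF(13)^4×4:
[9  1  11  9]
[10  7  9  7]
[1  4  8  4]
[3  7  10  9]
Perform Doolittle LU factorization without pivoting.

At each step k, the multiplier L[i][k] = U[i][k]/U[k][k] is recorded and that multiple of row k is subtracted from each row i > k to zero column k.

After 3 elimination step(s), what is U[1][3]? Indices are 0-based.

Step 1: pivot at (0,0) is 9.
  row1 ← row1 − (4)·row0  ⇒  L[1][0]=4, U row1=(0, 3, 4, 10)
  row2 ← row2 − (3)·row0  ⇒  L[2][0]=3, U row2=(0, 1, 1, 3)
  row3 ← row3 − (9)·row0  ⇒  L[3][0]=9, U row3=(0, 11, 2, 6)
Step 2: pivot at (1,1) is 3.
  row2 ← row2 − (9)·row1  ⇒  L[2][1]=9, U row2=(0, 0, 4, 4)
  row3 ← row3 − (8)·row1  ⇒  L[3][1]=8, U row3=(0, 0, 9, 4)
Step 3: pivot at (2,2) is 4.
  row3 ← row3 − (12)·row2  ⇒  L[3][2]=12, U row3=(0, 0, 0, 8)

U[1][3] = 10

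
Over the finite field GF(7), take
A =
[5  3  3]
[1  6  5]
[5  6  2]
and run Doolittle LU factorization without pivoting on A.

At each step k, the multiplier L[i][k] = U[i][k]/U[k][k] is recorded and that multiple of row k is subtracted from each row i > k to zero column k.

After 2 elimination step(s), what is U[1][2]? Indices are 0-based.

U[1][2] = 3

[col 0] pivot 5
  R1 -= 3*R0 → (0, 4, 3)  (L[1][0] := 3)
  R2 -= 1*R0 → (0, 3, 6)  (L[2][0] := 1)
[col 1] pivot 4
  R2 -= 6*R1 → (0, 0, 2)  (L[2][1] := 6)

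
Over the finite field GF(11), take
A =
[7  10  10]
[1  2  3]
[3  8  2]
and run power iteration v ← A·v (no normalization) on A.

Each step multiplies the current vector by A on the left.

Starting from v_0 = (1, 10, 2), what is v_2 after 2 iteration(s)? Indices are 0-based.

v_0 = (1, 10, 2).
v_1 = A·v_0 = (6, 5, 10).
v_2 = A·v_1 = (5, 2, 1).

v_2 = (5, 2, 1)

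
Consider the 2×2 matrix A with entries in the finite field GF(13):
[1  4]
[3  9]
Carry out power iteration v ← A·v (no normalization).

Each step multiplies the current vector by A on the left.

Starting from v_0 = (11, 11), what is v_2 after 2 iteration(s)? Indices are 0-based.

v_0 = (11, 11).
v_1 = A·v_0 = (3, 2).
v_2 = A·v_1 = (11, 1).

v_2 = (11, 1)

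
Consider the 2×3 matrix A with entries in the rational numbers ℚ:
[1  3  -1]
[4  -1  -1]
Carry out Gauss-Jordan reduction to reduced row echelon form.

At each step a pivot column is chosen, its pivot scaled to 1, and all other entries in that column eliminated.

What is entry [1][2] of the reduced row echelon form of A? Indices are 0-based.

M[1][2] = -3/13

[1] R0 /= 1  ⇒  (1, 3, -1)
     R1 -= 4·R0  ⇒  (0, -13, 3)
[2] R1 /= -13  ⇒  (0, 1, -3/13)
     R0 -= 3·R1  ⇒  (1, 0, -4/13)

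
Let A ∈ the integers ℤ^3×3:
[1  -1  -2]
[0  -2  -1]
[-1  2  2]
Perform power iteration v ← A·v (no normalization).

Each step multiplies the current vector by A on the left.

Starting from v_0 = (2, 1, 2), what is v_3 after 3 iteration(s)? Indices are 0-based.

v_0 = (2, 1, 2).
v_1 = A·v_0 = (-3, -4, 4).
v_2 = A·v_1 = (-7, 4, 3).
v_3 = A·v_2 = (-17, -11, 21).

v_3 = (-17, -11, 21)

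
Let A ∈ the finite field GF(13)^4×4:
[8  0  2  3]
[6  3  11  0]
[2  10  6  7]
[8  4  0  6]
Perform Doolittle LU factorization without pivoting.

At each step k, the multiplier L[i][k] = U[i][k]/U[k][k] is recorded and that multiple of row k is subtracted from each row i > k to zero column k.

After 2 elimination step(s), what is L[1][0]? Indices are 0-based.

L[1][0] = 4

[col 0] pivot 8
  R1 -= 4*R0 → (0, 3, 3, 1)  (L[1][0] := 4)
  R2 -= 10*R0 → (0, 10, 12, 3)  (L[2][0] := 10)
  R3 -= 1*R0 → (0, 4, 11, 3)  (L[3][0] := 1)
[col 1] pivot 3
  R2 -= 12*R1 → (0, 0, 2, 4)  (L[2][1] := 12)
  R3 -= 10*R1 → (0, 0, 7, 6)  (L[3][1] := 10)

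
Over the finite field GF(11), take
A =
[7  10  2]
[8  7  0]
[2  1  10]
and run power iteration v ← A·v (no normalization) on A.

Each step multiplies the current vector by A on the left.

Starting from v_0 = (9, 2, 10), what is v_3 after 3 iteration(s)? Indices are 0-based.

v_0 = (9, 2, 10).
v_1 = A·v_0 = (4, 9, 10).
v_2 = A·v_1 = (6, 7, 7).
v_3 = A·v_2 = (5, 9, 1).

v_3 = (5, 9, 1)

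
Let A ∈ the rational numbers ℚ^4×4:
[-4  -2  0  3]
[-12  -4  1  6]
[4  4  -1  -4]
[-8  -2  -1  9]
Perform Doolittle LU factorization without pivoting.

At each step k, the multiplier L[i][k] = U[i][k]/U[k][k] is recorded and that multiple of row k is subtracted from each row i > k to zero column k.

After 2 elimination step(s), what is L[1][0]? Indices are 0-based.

L[1][0] = 3

k=0: U[0][0]=-4
  eliminate (1,0): mult=3, new row 1: (0, 2, 1, -3); set L[1][0]=3
  eliminate (2,0): mult=-1, new row 2: (0, 2, -1, -1); set L[2][0]=-1
  eliminate (3,0): mult=2, new row 3: (0, 2, -1, 3); set L[3][0]=2
k=1: U[1][1]=2
  eliminate (2,1): mult=1, new row 2: (0, 0, -2, 2); set L[2][1]=1
  eliminate (3,1): mult=1, new row 3: (0, 0, -2, 6); set L[3][1]=1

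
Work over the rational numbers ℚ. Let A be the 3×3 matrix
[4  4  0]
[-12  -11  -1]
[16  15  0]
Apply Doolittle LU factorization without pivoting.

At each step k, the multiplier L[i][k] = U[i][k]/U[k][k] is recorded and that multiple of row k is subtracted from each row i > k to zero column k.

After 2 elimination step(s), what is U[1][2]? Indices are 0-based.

k=0: U[0][0]=4
  eliminate (1,0): mult=-3, new row 1: (0, 1, -1); set L[1][0]=-3
  eliminate (2,0): mult=4, new row 2: (0, -1, 0); set L[2][0]=4
k=1: U[1][1]=1
  eliminate (2,1): mult=-1, new row 2: (0, 0, -1); set L[2][1]=-1

U[1][2] = -1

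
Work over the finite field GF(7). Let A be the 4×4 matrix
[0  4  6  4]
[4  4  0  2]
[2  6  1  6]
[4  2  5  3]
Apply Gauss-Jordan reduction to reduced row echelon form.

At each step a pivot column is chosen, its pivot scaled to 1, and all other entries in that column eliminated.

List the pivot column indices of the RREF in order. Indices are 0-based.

pivot columns: 0, 1, 2, 3

[1] R0 <-> R1
[1] R0 /= 4  ⇒  (1, 1, 0, 4)
     R2 -= 2·R0  ⇒  (0, 4, 1, 5)
     R3 -= 4·R0  ⇒  (0, 5, 5, 1)
[2] R1 /= 4  ⇒  (0, 1, 5, 1)
     R0 -= 1·R1  ⇒  (1, 0, 2, 3)
     R2 -= 4·R1  ⇒  (0, 0, 2, 1)
     R3 -= 5·R1  ⇒  (0, 0, 1, 3)
[3] R2 /= 2  ⇒  (0, 0, 1, 4)
     R0 -= 2·R2  ⇒  (1, 0, 0, 2)
     R1 -= 5·R2  ⇒  (0, 1, 0, 2)
     R3 -= 1·R2  ⇒  (0, 0, 0, 6)
[4] R3 /= 6  ⇒  (0, 0, 0, 1)
     R0 -= 2·R3  ⇒  (1, 0, 0, 0)
     R1 -= 2·R3  ⇒  (0, 1, 0, 0)
     R2 -= 4·R3  ⇒  (0, 0, 1, 0)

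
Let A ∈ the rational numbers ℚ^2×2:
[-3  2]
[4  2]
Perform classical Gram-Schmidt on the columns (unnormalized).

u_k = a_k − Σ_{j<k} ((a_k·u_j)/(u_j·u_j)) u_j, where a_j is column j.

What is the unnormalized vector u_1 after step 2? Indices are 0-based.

u_1 = (56/25, 42/25)

Step 1: u_0 = a_0 = (-3, 4).
Step 2: u_1 = a_1 − (2/25)·u_0 = (56/25, 42/25).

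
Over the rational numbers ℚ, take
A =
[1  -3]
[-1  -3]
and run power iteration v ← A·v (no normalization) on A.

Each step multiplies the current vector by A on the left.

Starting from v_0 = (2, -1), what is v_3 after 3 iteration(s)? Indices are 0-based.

v_3 = (26, 22)

v_0 = (2, -1).
v_1 = A·v_0 = (5, 1).
v_2 = A·v_1 = (2, -8).
v_3 = A·v_2 = (26, 22).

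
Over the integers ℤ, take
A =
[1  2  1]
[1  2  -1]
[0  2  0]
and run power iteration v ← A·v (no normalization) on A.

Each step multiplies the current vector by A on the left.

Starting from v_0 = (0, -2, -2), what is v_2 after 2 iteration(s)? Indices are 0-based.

v_2 = (-14, -6, -4)

v_0 = (0, -2, -2).
v_1 = A·v_0 = (-6, -2, -4).
v_2 = A·v_1 = (-14, -6, -4).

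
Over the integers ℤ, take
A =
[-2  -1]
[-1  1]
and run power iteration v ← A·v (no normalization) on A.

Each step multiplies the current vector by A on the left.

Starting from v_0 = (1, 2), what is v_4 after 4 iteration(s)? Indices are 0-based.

v_4 = (40, 17)

v_0 = (1, 2).
v_1 = A·v_0 = (-4, 1).
v_2 = A·v_1 = (7, 5).
v_3 = A·v_2 = (-19, -2).
v_4 = A·v_3 = (40, 17).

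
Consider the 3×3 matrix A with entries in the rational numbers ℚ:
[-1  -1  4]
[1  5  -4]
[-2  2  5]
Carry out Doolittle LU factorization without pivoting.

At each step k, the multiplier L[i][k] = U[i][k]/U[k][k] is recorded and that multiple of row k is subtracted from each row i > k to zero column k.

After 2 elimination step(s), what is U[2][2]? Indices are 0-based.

U[2][2] = -3

[col 0] pivot -1
  R1 -= -1*R0 → (0, 4, 0)  (L[1][0] := -1)
  R2 -= 2*R0 → (0, 4, -3)  (L[2][0] := 2)
[col 1] pivot 4
  R2 -= 1*R1 → (0, 0, -3)  (L[2][1] := 1)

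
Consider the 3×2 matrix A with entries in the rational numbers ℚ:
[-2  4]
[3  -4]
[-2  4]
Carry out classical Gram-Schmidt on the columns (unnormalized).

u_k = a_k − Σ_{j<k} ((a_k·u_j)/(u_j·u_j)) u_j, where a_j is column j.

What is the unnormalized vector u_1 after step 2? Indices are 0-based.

u_1 = (12/17, 16/17, 12/17)

Step 1: u_0 = a_0 = (-2, 3, -2).
Step 2: u_1 = a_1 − (-28/17)·u_0 = (12/17, 16/17, 12/17).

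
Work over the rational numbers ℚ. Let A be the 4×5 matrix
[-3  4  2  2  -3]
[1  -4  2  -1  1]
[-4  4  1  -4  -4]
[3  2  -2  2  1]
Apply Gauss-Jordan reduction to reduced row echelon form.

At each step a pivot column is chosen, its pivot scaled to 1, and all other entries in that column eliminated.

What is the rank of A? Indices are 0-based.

rank = 4

step 1: normalize row 0 (÷-3) = (1, -4/3, -2/3, -2/3, 1)
  row 1: subtract 1×row0 = (0, -8/3, 8/3, -1/3, 0)
  row 2: subtract -4×row0 = (0, -4/3, -5/3, -20/3, 0)
  row 3: subtract 3×row0 = (0, 6, 0, 4, -2)
step 2: normalize row 1 (÷-8/3) = (0, 1, -1, 1/8, 0)
  row 0: subtract -4/3×row1 = (1, 0, -2, -1/2, 1)
  row 2: subtract -4/3×row1 = (0, 0, -3, -13/2, 0)
  row 3: subtract 6×row1 = (0, 0, 6, 13/4, -2)
step 3: normalize row 2 (÷-3) = (0, 0, 1, 13/6, 0)
  row 0: subtract -2×row2 = (1, 0, 0, 23/6, 1)
  row 1: subtract -1×row2 = (0, 1, 0, 55/24, 0)
  row 3: subtract 6×row2 = (0, 0, 0, -39/4, -2)
step 4: normalize row 3 (÷-39/4) = (0, 0, 0, 1, 8/39)
  row 0: subtract 23/6×row3 = (1, 0, 0, 0, 25/117)
  row 1: subtract 55/24×row3 = (0, 1, 0, 0, -55/117)
  row 2: subtract 13/6×row3 = (0, 0, 1, 0, -4/9)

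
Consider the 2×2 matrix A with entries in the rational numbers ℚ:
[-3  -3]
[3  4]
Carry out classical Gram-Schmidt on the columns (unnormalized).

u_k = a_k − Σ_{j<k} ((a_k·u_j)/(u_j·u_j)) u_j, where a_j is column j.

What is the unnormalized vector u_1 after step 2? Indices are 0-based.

Step 1: u_0 = a_0 = (-3, 3).
Step 2: u_1 = a_1 − (7/6)·u_0 = (1/2, 1/2).

u_1 = (1/2, 1/2)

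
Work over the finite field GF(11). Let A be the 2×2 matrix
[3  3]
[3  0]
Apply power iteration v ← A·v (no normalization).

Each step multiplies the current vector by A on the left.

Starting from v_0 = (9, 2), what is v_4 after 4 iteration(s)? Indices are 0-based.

v_0 = (9, 2).
v_1 = A·v_0 = (0, 5).
v_2 = A·v_1 = (4, 0).
v_3 = A·v_2 = (1, 1).
v_4 = A·v_3 = (6, 3).

v_4 = (6, 3)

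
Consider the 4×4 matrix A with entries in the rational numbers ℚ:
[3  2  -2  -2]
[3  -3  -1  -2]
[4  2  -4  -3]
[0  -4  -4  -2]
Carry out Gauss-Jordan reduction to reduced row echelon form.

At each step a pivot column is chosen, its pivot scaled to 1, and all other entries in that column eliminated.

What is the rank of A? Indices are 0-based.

pivot(0,0)=3: scale R0 → (1, 2/3, -2/3, -2/3)
  clear (1,0): R1 −= (3)R0 → (0, -5, 1, 0)
  clear (2,0): R2 −= (4)R0 → (0, -2/3, -4/3, -1/3)
pivot(1,1)=-5: scale R1 → (0, 1, -1/5, 0)
  clear (0,1): R0 −= (2/3)R1 → (1, 0, -8/15, -2/3)
  clear (2,1): R2 −= (-2/3)R1 → (0, 0, -22/15, -1/3)
  clear (3,1): R3 −= (-4)R1 → (0, 0, -24/5, -2)
pivot(2,2)=-22/15: scale R2 → (0, 0, 1, 5/22)
  clear (0,2): R0 −= (-8/15)R2 → (1, 0, 0, -6/11)
  clear (1,2): R1 −= (-1/5)R2 → (0, 1, 0, 1/22)
  clear (3,2): R3 −= (-24/5)R2 → (0, 0, 0, -10/11)
pivot(3,3)=-10/11: scale R3 → (0, 0, 0, 1)
  clear (0,3): R0 −= (-6/11)R3 → (1, 0, 0, 0)
  clear (1,3): R1 −= (1/22)R3 → (0, 1, 0, 0)
  clear (2,3): R2 −= (5/22)R3 → (0, 0, 1, 0)

rank = 4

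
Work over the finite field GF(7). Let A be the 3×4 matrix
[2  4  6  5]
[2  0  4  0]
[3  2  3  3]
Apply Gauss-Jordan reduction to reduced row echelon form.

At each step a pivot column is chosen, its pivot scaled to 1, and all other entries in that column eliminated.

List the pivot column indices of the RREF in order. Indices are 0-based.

pivot columns: 0, 1, 2

pivot(0,0)=2: scale R0 → (1, 2, 3, 6)
  clear (1,0): R1 −= (2)R0 → (0, 3, 5, 2)
  clear (2,0): R2 −= (3)R0 → (0, 3, 1, 6)
pivot(1,1)=3: scale R1 → (0, 1, 4, 3)
  clear (0,1): R0 −= (2)R1 → (1, 0, 2, 0)
  clear (2,1): R2 −= (3)R1 → (0, 0, 3, 4)
pivot(2,2)=3: scale R2 → (0, 0, 1, 6)
  clear (0,2): R0 −= (2)R2 → (1, 0, 0, 2)
  clear (1,2): R1 −= (4)R2 → (0, 1, 0, 0)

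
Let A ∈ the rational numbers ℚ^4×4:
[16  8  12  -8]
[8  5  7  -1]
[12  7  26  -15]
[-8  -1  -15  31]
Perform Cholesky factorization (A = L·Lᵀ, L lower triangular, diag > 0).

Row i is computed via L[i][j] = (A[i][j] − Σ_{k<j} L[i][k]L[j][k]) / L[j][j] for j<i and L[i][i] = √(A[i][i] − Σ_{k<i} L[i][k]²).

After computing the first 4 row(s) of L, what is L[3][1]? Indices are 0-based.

L[3][1] = 3

Step 1: L[0][0] = √(16) = 4.
  L[1][0] = (8) / L[0][0] = 2.
Step 2: L[1][1] = √(1) = 1.
  L[2][0] = (12) / L[0][0] = 3.
  L[2][1] = (1) / L[1][1] = 1.
Step 3: L[2][2] = √(16) = 4.
  L[3][0] = (-8) / L[0][0] = -2.
  L[3][1] = (3) / L[1][1] = 3.
  L[3][2] = (-12) / L[2][2] = -3.
Step 4: L[3][3] = √(9) = 3.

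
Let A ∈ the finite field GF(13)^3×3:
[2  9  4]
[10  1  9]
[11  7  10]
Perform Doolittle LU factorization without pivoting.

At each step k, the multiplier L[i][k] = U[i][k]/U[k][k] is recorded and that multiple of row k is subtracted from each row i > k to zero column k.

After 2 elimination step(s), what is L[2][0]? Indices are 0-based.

k=0: U[0][0]=2
  eliminate (1,0): mult=5, new row 1: (0, 8, 2); set L[1][0]=5
  eliminate (2,0): mult=12, new row 2: (0, 3, 1); set L[2][0]=12
k=1: U[1][1]=8
  eliminate (2,1): mult=2, new row 2: (0, 0, 10); set L[2][1]=2

L[2][0] = 12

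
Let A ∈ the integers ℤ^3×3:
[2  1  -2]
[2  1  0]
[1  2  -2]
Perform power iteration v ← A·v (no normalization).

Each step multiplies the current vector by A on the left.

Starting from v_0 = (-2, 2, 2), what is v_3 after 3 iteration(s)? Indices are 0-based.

v_0 = (-2, 2, 2).
v_1 = A·v_0 = (-6, -2, -2).
v_2 = A·v_1 = (-10, -14, -6).
v_3 = A·v_2 = (-22, -34, -26).

v_3 = (-22, -34, -26)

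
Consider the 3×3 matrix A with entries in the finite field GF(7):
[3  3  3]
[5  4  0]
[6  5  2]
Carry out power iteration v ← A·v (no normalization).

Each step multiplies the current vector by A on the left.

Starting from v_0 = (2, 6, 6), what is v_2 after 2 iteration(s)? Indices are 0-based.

v_0 = (2, 6, 6).
v_1 = A·v_0 = (0, 6, 5).
v_2 = A·v_1 = (5, 3, 5).

v_2 = (5, 3, 5)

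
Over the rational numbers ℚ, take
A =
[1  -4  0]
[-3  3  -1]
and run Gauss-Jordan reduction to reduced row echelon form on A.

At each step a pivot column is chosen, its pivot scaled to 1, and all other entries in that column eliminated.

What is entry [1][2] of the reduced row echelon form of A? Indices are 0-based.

step 1: normalize row 0 (÷1) = (1, -4, 0)
  row 1: subtract -3×row0 = (0, -9, -1)
step 2: normalize row 1 (÷-9) = (0, 1, 1/9)
  row 0: subtract -4×row1 = (1, 0, 4/9)

M[1][2] = 1/9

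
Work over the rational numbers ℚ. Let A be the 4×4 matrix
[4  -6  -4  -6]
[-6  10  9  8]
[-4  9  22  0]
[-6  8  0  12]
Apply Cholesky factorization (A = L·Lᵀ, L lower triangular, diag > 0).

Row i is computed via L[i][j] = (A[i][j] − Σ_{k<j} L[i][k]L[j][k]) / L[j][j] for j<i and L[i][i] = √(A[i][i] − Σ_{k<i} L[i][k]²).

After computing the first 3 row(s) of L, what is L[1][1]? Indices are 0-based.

L[1][1] = 1

Step 1: L[0][0] = √(4) = 2.
  L[1][0] = (-6) / L[0][0] = -3.
Step 2: L[1][1] = √(1) = 1.
  L[2][0] = (-4) / L[0][0] = -2.
  L[2][1] = (3) / L[1][1] = 3.
Step 3: L[2][2] = √(9) = 3.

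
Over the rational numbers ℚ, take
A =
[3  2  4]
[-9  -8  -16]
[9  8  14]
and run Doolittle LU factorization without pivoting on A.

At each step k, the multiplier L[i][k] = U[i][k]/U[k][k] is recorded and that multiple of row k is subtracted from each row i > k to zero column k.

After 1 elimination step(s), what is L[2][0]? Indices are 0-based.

[col 0] pivot 3
  R1 -= -3*R0 → (0, -2, -4)  (L[1][0] := -3)
  R2 -= 3*R0 → (0, 2, 2)  (L[2][0] := 3)

L[2][0] = 3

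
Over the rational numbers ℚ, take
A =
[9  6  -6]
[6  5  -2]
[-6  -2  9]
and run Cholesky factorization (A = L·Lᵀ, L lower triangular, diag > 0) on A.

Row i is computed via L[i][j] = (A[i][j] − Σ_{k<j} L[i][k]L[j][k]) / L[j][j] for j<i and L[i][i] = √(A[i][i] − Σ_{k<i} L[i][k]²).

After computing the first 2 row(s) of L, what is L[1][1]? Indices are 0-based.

Step 1: L[0][0] = √(9) = 3.
  L[1][0] = (6) / L[0][0] = 2.
Step 2: L[1][1] = √(1) = 1.

L[1][1] = 1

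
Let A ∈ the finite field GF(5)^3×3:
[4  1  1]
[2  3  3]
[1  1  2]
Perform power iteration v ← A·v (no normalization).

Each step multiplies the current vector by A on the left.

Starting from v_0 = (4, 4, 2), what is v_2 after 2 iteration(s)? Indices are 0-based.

v_0 = (4, 4, 2).
v_1 = A·v_0 = (2, 1, 2).
v_2 = A·v_1 = (1, 3, 2).

v_2 = (1, 3, 2)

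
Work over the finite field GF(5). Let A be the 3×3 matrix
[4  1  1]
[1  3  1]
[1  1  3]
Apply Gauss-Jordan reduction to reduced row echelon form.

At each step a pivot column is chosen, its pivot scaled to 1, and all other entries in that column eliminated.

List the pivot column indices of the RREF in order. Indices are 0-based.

step 1: normalize row 0 (÷4) = (1, 4, 4)
  row 1: subtract 1×row0 = (0, 4, 2)
  row 2: subtract 1×row0 = (0, 2, 4)
step 2: normalize row 1 (÷4) = (0, 1, 3)
  row 0: subtract 4×row1 = (1, 0, 2)
  row 2: subtract 2×row1 = (0, 0, 3)
step 3: normalize row 2 (÷3) = (0, 0, 1)
  row 0: subtract 2×row2 = (1, 0, 0)
  row 1: subtract 3×row2 = (0, 1, 0)

pivot columns: 0, 1, 2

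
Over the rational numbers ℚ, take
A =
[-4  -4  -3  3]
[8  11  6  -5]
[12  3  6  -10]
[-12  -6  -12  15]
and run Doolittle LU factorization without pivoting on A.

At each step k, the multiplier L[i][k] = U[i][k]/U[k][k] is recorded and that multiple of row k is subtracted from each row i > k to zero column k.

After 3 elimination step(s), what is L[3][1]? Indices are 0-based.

Step 1: pivot at (0,0) is -4.
  row1 ← row1 − (-2)·row0  ⇒  L[1][0]=-2, U row1=(0, 3, 0, 1)
  row2 ← row2 − (-3)·row0  ⇒  L[2][0]=-3, U row2=(0, -9, -3, -1)
  row3 ← row3 − (3)·row0  ⇒  L[3][0]=3, U row3=(0, 6, -3, 6)
Step 2: pivot at (1,1) is 3.
  row2 ← row2 − (-3)·row1  ⇒  L[2][1]=-3, U row2=(0, 0, -3, 2)
  row3 ← row3 − (2)·row1  ⇒  L[3][1]=2, U row3=(0, 0, -3, 4)
Step 3: pivot at (2,2) is -3.
  row3 ← row3 − (1)·row2  ⇒  L[3][2]=1, U row3=(0, 0, 0, 2)

L[3][1] = 2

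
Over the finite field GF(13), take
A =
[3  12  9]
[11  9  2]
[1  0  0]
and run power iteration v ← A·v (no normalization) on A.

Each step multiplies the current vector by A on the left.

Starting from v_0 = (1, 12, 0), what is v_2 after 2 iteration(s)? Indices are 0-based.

v_2 = (6, 12, 4)

v_0 = (1, 12, 0).
v_1 = A·v_0 = (4, 2, 1).
v_2 = A·v_1 = (6, 12, 4).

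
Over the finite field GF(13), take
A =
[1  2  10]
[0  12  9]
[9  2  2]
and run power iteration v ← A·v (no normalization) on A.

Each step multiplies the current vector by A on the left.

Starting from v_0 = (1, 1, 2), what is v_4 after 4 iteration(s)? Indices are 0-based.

v_0 = (1, 1, 2).
v_1 = A·v_0 = (10, 4, 2).
v_2 = A·v_1 = (12, 1, 11).
v_3 = A·v_2 = (7, 7, 2).
v_4 = A·v_3 = (2, 11, 3).

v_4 = (2, 11, 3)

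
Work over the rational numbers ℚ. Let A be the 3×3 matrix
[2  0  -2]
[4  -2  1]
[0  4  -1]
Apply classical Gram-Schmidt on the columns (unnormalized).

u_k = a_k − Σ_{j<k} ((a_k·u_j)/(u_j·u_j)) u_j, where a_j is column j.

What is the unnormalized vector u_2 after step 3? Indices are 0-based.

u_2 = (-12/7, 6/7, 3/7)

Step 1: u_0 = a_0 = (2, 4, 0).
Step 2: u_1 = a_1 − (-2/5)·u_0 = (4/5, -2/5, 4).
Step 3: u_2 = a_2 − (0)·u_0 − (-5/14)·u_1 = (-12/7, 6/7, 3/7).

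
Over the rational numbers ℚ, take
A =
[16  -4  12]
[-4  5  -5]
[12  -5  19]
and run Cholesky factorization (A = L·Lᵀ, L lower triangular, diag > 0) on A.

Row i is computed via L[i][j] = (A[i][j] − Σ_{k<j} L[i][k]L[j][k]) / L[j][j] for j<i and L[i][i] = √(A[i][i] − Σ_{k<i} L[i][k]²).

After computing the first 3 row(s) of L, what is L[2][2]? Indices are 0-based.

L[2][2] = 3

Step 1: L[0][0] = √(16) = 4.
  L[1][0] = (-4) / L[0][0] = -1.
Step 2: L[1][1] = √(4) = 2.
  L[2][0] = (12) / L[0][0] = 3.
  L[2][1] = (-2) / L[1][1] = -1.
Step 3: L[2][2] = √(9) = 3.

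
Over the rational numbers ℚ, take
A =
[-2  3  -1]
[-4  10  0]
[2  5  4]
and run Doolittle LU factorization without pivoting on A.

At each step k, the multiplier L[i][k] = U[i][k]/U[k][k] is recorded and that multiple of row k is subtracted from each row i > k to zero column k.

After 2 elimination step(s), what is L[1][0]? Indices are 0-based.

[col 0] pivot -2
  R1 -= 2*R0 → (0, 4, 2)  (L[1][0] := 2)
  R2 -= -1*R0 → (0, 8, 3)  (L[2][0] := -1)
[col 1] pivot 4
  R2 -= 2*R1 → (0, 0, -1)  (L[2][1] := 2)

L[1][0] = 2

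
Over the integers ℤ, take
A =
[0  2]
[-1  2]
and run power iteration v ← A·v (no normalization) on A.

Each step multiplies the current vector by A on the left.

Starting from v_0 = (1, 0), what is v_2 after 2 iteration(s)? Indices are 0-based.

v_2 = (-2, -2)

v_0 = (1, 0).
v_1 = A·v_0 = (0, -1).
v_2 = A·v_1 = (-2, -2).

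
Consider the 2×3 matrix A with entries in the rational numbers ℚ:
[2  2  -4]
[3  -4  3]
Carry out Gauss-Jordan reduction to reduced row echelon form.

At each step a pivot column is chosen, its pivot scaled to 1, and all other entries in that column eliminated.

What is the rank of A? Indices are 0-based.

[1] R0 /= 2  ⇒  (1, 1, -2)
     R1 -= 3·R0  ⇒  (0, -7, 9)
[2] R1 /= -7  ⇒  (0, 1, -9/7)
     R0 -= 1·R1  ⇒  (1, 0, -5/7)

rank = 2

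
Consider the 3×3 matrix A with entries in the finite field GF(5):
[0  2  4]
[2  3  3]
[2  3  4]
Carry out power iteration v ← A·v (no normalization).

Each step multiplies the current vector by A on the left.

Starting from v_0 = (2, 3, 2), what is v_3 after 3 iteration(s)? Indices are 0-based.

v_0 = (2, 3, 2).
v_1 = A·v_0 = (4, 4, 1).
v_2 = A·v_1 = (2, 3, 4).
v_3 = A·v_2 = (2, 0, 4).

v_3 = (2, 0, 4)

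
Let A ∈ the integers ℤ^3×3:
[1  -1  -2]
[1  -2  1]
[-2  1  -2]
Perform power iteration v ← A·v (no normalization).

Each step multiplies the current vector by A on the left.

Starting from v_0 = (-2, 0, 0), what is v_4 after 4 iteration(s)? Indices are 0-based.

v_0 = (-2, 0, 0).
v_1 = A·v_0 = (-2, -2, 4).
v_2 = A·v_1 = (-8, 6, -6).
v_3 = A·v_2 = (-2, -26, 34).
v_4 = A·v_3 = (-44, 84, -90).

v_4 = (-44, 84, -90)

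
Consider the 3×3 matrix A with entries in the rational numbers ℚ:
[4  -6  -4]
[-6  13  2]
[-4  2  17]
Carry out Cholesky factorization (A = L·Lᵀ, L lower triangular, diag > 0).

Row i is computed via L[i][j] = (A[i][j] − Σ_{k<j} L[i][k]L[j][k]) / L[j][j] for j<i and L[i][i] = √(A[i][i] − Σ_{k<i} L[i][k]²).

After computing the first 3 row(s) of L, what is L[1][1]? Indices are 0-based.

Step 1: L[0][0] = √(4) = 2.
  L[1][0] = (-6) / L[0][0] = -3.
Step 2: L[1][1] = √(4) = 2.
  L[2][0] = (-4) / L[0][0] = -2.
  L[2][1] = (-4) / L[1][1] = -2.
Step 3: L[2][2] = √(9) = 3.

L[1][1] = 2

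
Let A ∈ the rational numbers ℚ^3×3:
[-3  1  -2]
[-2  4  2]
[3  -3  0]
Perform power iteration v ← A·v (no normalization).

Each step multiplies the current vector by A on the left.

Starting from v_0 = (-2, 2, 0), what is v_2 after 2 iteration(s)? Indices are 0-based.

v_2 = (12, 8, -12)

v_0 = (-2, 2, 0).
v_1 = A·v_0 = (8, 12, -12).
v_2 = A·v_1 = (12, 8, -12).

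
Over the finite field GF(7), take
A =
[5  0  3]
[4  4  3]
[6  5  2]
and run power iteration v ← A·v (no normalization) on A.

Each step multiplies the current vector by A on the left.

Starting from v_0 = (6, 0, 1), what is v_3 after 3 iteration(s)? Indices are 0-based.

v_3 = (4, 0, 6)

v_0 = (6, 0, 1).
v_1 = A·v_0 = (5, 6, 3).
v_2 = A·v_1 = (6, 4, 3).
v_3 = A·v_2 = (4, 0, 6).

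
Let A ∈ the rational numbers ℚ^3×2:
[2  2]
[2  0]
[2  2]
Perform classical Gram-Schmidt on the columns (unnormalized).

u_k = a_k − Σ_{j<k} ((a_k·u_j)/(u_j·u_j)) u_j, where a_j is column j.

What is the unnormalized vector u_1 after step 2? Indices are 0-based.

u_1 = (2/3, -4/3, 2/3)

Step 1: u_0 = a_0 = (2, 2, 2).
Step 2: u_1 = a_1 − (2/3)·u_0 = (2/3, -4/3, 2/3).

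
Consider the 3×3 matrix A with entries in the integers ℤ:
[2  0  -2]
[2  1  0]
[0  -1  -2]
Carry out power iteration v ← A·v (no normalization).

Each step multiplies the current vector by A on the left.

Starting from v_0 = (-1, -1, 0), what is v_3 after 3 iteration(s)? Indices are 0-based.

v_0 = (-1, -1, 0).
v_1 = A·v_0 = (-2, -3, 1).
v_2 = A·v_1 = (-6, -7, 1).
v_3 = A·v_2 = (-14, -19, 5).

v_3 = (-14, -19, 5)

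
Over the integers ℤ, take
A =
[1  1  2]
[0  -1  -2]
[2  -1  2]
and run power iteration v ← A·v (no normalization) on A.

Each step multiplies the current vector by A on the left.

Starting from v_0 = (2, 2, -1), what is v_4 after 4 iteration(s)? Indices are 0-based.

v_0 = (2, 2, -1).
v_1 = A·v_0 = (2, 0, 0).
v_2 = A·v_1 = (2, 0, 4).
v_3 = A·v_2 = (10, -8, 12).
v_4 = A·v_3 = (26, -16, 52).

v_4 = (26, -16, 52)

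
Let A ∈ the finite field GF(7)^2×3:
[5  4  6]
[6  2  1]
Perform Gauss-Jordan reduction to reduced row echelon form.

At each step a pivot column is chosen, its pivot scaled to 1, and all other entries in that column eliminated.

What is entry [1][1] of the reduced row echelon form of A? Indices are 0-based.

step 1: normalize row 0 (÷5) = (1, 5, 4)
  row 1: subtract 6×row0 = (0, 0, 5)
skip col 1 (zero from row 1)
step 2: normalize row 1 (÷5) = (0, 0, 1)
  row 0: subtract 4×row1 = (1, 5, 0)

M[1][1] = 0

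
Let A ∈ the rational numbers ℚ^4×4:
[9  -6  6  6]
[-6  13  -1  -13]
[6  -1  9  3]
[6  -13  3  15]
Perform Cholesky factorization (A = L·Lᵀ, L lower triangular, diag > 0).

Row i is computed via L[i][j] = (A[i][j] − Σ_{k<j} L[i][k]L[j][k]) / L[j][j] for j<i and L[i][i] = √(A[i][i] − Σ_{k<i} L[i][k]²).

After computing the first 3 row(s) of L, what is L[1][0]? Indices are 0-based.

Step 1: L[0][0] = √(9) = 3.
  L[1][0] = (-6) / L[0][0] = -2.
Step 2: L[1][1] = √(9) = 3.
  L[2][0] = (6) / L[0][0] = 2.
  L[2][1] = (3) / L[1][1] = 1.
Step 3: L[2][2] = √(4) = 2.

L[1][0] = -2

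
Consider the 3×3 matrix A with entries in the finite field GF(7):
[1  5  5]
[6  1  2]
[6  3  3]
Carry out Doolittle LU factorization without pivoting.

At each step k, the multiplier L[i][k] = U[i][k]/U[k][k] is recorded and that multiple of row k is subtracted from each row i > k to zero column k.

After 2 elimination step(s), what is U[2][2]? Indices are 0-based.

U[2][2] = 1

k=0: U[0][0]=1
  eliminate (1,0): mult=6, new row 1: (0, 6, 0); set L[1][0]=6
  eliminate (2,0): mult=6, new row 2: (0, 1, 1); set L[2][0]=6
k=1: U[1][1]=6
  eliminate (2,1): mult=6, new row 2: (0, 0, 1); set L[2][1]=6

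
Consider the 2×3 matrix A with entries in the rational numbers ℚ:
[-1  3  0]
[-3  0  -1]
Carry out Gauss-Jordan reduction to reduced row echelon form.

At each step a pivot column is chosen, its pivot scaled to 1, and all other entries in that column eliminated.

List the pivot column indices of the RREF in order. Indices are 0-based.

step 1: normalize row 0 (÷-1) = (1, -3, 0)
  row 1: subtract -3×row0 = (0, -9, -1)
step 2: normalize row 1 (÷-9) = (0, 1, 1/9)
  row 0: subtract -3×row1 = (1, 0, 1/3)

pivot columns: 0, 1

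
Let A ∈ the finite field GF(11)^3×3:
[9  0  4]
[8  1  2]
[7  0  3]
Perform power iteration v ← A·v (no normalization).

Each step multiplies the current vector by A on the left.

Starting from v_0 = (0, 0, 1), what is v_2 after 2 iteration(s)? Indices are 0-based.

v_0 = (0, 0, 1).
v_1 = A·v_0 = (4, 2, 3).
v_2 = A·v_1 = (4, 7, 4).

v_2 = (4, 7, 4)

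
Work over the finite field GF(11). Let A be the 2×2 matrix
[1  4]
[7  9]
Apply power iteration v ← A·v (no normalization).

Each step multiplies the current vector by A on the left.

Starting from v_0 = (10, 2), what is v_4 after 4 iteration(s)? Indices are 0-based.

v_0 = (10, 2).
v_1 = A·v_0 = (7, 0).
v_2 = A·v_1 = (7, 5).
v_3 = A·v_2 = (5, 6).
v_4 = A·v_3 = (7, 1).

v_4 = (7, 1)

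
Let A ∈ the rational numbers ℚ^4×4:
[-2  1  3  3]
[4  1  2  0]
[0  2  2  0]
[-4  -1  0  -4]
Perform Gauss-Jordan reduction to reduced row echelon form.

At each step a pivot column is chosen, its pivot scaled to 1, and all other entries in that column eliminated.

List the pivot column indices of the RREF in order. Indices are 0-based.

pivot(0,0)=-2: scale R0 → (1, -1/2, -3/2, -3/2)
  clear (1,0): R1 −= (4)R0 → (0, 3, 8, 6)
  clear (3,0): R3 −= (-4)R0 → (0, -3, -6, -10)
pivot(1,1)=3: scale R1 → (0, 1, 8/3, 2)
  clear (0,1): R0 −= (-1/2)R1 → (1, 0, -1/6, -1/2)
  clear (2,1): R2 −= (2)R1 → (0, 0, -10/3, -4)
  clear (3,1): R3 −= (-3)R1 → (0, 0, 2, -4)
pivot(2,2)=-10/3: scale R2 → (0, 0, 1, 6/5)
  clear (0,2): R0 −= (-1/6)R2 → (1, 0, 0, -3/10)
  clear (1,2): R1 −= (8/3)R2 → (0, 1, 0, -6/5)
  clear (3,2): R3 −= (2)R2 → (0, 0, 0, -32/5)
pivot(3,3)=-32/5: scale R3 → (0, 0, 0, 1)
  clear (0,3): R0 −= (-3/10)R3 → (1, 0, 0, 0)
  clear (1,3): R1 −= (-6/5)R3 → (0, 1, 0, 0)
  clear (2,3): R2 −= (6/5)R3 → (0, 0, 1, 0)

pivot columns: 0, 1, 2, 3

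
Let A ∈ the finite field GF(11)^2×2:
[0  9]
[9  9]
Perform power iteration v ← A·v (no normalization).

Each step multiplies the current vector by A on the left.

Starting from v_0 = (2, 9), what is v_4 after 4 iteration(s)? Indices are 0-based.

v_4 = (1, 2)

v_0 = (2, 9).
v_1 = A·v_0 = (4, 0).
v_2 = A·v_1 = (0, 3).
v_3 = A·v_2 = (5, 5).
v_4 = A·v_3 = (1, 2).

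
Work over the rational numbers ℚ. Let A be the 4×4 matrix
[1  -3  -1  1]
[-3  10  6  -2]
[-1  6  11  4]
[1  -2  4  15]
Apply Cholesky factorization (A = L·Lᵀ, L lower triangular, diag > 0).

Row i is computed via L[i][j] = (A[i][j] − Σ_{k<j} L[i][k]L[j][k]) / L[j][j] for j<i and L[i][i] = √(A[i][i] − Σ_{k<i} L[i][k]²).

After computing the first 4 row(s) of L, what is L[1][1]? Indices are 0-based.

Step 1: L[0][0] = √(1) = 1.
  L[1][0] = (-3) / L[0][0] = -3.
Step 2: L[1][1] = √(1) = 1.
  L[2][0] = (-1) / L[0][0] = -1.
  L[2][1] = (3) / L[1][1] = 3.
Step 3: L[2][2] = √(1) = 1.
  L[3][0] = (1) / L[0][0] = 1.
  L[3][1] = (1) / L[1][1] = 1.
  L[3][2] = (2) / L[2][2] = 2.
Step 4: L[3][3] = √(9) = 3.

L[1][1] = 1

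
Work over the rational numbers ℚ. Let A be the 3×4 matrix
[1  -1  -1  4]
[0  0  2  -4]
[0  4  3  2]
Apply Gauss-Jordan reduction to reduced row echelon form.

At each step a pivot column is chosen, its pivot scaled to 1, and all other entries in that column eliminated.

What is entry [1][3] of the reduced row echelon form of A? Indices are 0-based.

M[1][3] = 2

step 1: normalize row 0 (÷1) = (1, -1, -1, 4)
step 2: exchange rows 1,2
step 2: normalize row 1 (÷4) = (0, 1, 3/4, 1/2)
  row 0: subtract -1×row1 = (1, 0, -1/4, 9/2)
step 3: normalize row 2 (÷2) = (0, 0, 1, -2)
  row 0: subtract -1/4×row2 = (1, 0, 0, 4)
  row 1: subtract 3/4×row2 = (0, 1, 0, 2)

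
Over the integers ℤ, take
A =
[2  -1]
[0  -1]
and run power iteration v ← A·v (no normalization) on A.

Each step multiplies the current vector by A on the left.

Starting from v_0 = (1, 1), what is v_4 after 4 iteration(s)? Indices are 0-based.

v_0 = (1, 1).
v_1 = A·v_0 = (1, -1).
v_2 = A·v_1 = (3, 1).
v_3 = A·v_2 = (5, -1).
v_4 = A·v_3 = (11, 1).

v_4 = (11, 1)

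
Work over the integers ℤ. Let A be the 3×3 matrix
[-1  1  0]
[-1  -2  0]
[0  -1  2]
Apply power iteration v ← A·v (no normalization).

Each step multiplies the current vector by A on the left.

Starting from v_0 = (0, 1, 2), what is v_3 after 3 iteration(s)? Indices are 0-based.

v_3 = (6, -3, 13)

v_0 = (0, 1, 2).
v_1 = A·v_0 = (1, -2, 3).
v_2 = A·v_1 = (-3, 3, 8).
v_3 = A·v_2 = (6, -3, 13).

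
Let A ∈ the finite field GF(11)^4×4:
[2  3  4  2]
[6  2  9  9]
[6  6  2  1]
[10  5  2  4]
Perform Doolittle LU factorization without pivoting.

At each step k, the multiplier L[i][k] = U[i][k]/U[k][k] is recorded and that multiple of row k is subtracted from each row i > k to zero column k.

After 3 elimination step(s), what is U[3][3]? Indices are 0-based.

k=0: U[0][0]=2
  eliminate (1,0): mult=3, new row 1: (0, 4, 8, 3); set L[1][0]=3
  eliminate (2,0): mult=3, new row 2: (0, 8, 1, 6); set L[2][0]=3
  eliminate (3,0): mult=5, new row 3: (0, 1, 4, 5); set L[3][0]=5
k=1: U[1][1]=4
  eliminate (2,1): mult=2, new row 2: (0, 0, 7, 0); set L[2][1]=2
  eliminate (3,1): mult=3, new row 3: (0, 0, 2, 7); set L[3][1]=3
k=2: U[2][2]=7
  eliminate (3,2): mult=5, new row 3: (0, 0, 0, 7); set L[3][2]=5

U[3][3] = 7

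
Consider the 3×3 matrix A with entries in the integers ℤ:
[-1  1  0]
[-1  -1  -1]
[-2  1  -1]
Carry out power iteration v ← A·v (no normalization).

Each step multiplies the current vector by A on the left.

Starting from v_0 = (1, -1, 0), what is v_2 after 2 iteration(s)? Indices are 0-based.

v_0 = (1, -1, 0).
v_1 = A·v_0 = (-2, 0, -3).
v_2 = A·v_1 = (2, 5, 7).

v_2 = (2, 5, 7)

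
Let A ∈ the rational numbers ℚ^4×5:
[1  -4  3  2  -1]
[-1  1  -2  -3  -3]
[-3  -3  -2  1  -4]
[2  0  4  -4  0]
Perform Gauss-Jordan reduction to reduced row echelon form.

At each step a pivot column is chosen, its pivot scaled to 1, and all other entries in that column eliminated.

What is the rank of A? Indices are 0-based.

rank = 4

pivot(0,0)=1: scale R0 → (1, -4, 3, 2, -1)
  clear (1,0): R1 −= (-1)R0 → (0, -3, 1, -1, -4)
  clear (2,0): R2 −= (-3)R0 → (0, -15, 7, 7, -7)
  clear (3,0): R3 −= (2)R0 → (0, 8, -2, -8, 2)
pivot(1,1)=-3: scale R1 → (0, 1, -1/3, 1/3, 4/3)
  clear (0,1): R0 −= (-4)R1 → (1, 0, 5/3, 10/3, 13/3)
  clear (2,1): R2 −= (-15)R1 → (0, 0, 2, 12, 13)
  clear (3,1): R3 −= (8)R1 → (0, 0, 2/3, -32/3, -26/3)
pivot(2,2)=2: scale R2 → (0, 0, 1, 6, 13/2)
  clear (0,2): R0 −= (5/3)R2 → (1, 0, 0, -20/3, -13/2)
  clear (1,2): R1 −= (-1/3)R2 → (0, 1, 0, 7/3, 7/2)
  clear (3,2): R3 −= (2/3)R2 → (0, 0, 0, -44/3, -13)
pivot(3,3)=-44/3: scale R3 → (0, 0, 0, 1, 39/44)
  clear (0,3): R0 −= (-20/3)R3 → (1, 0, 0, 0, -13/22)
  clear (1,3): R1 −= (7/3)R3 → (0, 1, 0, 0, 63/44)
  clear (2,3): R2 −= (6)R3 → (0, 0, 1, 0, 13/11)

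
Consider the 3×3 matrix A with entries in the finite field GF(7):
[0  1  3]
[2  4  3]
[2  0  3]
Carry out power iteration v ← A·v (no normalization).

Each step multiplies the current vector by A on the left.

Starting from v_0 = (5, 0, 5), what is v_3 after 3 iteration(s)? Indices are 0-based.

v_3 = (2, 5, 4)

v_0 = (5, 0, 5).
v_1 = A·v_0 = (1, 4, 4).
v_2 = A·v_1 = (2, 2, 0).
v_3 = A·v_2 = (2, 5, 4).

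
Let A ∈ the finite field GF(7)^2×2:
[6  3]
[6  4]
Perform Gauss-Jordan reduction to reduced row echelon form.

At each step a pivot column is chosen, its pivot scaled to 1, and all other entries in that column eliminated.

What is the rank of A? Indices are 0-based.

rank = 2

[1] R0 /= 6  ⇒  (1, 4)
     R1 -= 6·R0  ⇒  (0, 1)
[2] R1 /= 1  ⇒  (0, 1)
     R0 -= 4·R1  ⇒  (1, 0)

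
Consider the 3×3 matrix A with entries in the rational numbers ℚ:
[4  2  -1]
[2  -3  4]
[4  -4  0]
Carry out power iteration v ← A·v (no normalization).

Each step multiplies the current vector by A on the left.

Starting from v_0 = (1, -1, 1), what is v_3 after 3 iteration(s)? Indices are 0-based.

v_3 = (102, -121, 28)

v_0 = (1, -1, 1).
v_1 = A·v_0 = (1, 9, 8).
v_2 = A·v_1 = (14, 7, -32).
v_3 = A·v_2 = (102, -121, 28).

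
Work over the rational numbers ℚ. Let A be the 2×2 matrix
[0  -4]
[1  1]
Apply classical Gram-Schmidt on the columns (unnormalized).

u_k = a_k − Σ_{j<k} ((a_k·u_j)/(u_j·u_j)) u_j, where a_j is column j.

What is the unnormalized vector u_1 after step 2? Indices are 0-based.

u_1 = (-4, 0)

Step 1: u_0 = a_0 = (0, 1).
Step 2: u_1 = a_1 − (1)·u_0 = (-4, 0).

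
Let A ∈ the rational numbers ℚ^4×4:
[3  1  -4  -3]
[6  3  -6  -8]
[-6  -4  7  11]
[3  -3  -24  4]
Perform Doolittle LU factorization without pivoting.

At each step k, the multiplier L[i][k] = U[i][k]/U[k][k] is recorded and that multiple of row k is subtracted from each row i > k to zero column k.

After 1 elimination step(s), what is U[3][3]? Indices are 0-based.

U[3][3] = 7

k=0: U[0][0]=3
  eliminate (1,0): mult=2, new row 1: (0, 1, 2, -2); set L[1][0]=2
  eliminate (2,0): mult=-2, new row 2: (0, -2, -1, 5); set L[2][0]=-2
  eliminate (3,0): mult=1, new row 3: (0, -4, -20, 7); set L[3][0]=1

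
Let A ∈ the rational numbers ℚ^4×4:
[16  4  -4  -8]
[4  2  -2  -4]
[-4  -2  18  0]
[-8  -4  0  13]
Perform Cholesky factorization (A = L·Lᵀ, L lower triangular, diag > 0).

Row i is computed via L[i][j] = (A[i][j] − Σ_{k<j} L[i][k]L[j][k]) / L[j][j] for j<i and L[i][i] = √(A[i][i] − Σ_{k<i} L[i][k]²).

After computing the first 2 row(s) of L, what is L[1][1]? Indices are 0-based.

L[1][1] = 1

Step 1: L[0][0] = √(16) = 4.
  L[1][0] = (4) / L[0][0] = 1.
Step 2: L[1][1] = √(1) = 1.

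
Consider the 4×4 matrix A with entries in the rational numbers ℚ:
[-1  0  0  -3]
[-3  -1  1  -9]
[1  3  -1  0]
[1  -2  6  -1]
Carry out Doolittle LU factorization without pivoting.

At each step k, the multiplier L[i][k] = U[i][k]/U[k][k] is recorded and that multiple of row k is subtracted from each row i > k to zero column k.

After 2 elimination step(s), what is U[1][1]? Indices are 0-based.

k=0: U[0][0]=-1
  eliminate (1,0): mult=3, new row 1: (0, -1, 1, 0); set L[1][0]=3
  eliminate (2,0): mult=-1, new row 2: (0, 3, -1, -3); set L[2][0]=-1
  eliminate (3,0): mult=-1, new row 3: (0, -2, 6, -4); set L[3][0]=-1
k=1: U[1][1]=-1
  eliminate (2,1): mult=-3, new row 2: (0, 0, 2, -3); set L[2][1]=-3
  eliminate (3,1): mult=2, new row 3: (0, 0, 4, -4); set L[3][1]=2

U[1][1] = -1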